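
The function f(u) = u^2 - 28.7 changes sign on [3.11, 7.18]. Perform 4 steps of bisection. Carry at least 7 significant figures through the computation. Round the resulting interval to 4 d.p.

f(3.110000) = -19.027900, f(7.180000) = 22.852400 (opposite signs)
step 1: m = 5.145000, f(m) = -2.228975 < 0 → root in [5.145000, 7.180000]
step 2: m = 6.162500, f(m) = 9.276406 > 0 → root in [5.145000, 6.162500]
step 3: m = 5.653750, f(m) = 3.264889 > 0 → root in [5.145000, 5.653750]
step 4: m = 5.399375, f(m) = 0.453250 > 0 → root in [5.145000, 5.399375]

[5.1450, 5.3994]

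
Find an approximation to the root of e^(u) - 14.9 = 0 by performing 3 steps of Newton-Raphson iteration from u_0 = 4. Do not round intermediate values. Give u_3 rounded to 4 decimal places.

2.7102

f'(u) = e^(u)
u_0 = 4.000000: f = 39.698150, f' = 54.598150 → u_1 = 4.000000 - (39.698150)/(54.598150) = 3.272903
u_1 = 3.272903: f = 11.487833, f' = 26.387833 → u_2 = 3.272903 - (11.487833)/(26.387833) = 2.837557
u_2 = 2.837557: f = 2.174006, f' = 17.074006 → u_3 = 2.837557 - (2.174006)/(17.074006) = 2.710229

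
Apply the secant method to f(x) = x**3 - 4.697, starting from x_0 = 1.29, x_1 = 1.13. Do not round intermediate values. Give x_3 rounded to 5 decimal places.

f(x_0) = -2.550311, f(x_1) = -3.254103
x_2 = 1.130000 - (-3.254103)·(1.130000 - 1.290000)/(-3.254103 - (-2.550311)) = 1.869787; f(x_2) = 1.839973
x_3 = 1.869787 - (1.839973)·(1.869787 - 1.130000)/(1.839973 - (-3.254103)) = 1.602577; f(x_3) = -0.581175

1.60258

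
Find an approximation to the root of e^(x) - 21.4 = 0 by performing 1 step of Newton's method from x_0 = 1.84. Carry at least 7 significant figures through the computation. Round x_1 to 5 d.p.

4.23869

Newton update: x ← x − f(x)/f'(x).
f'(x) = e^(x)
x_0 = 1.840000: f = -15.103462, f' = 6.296538 → x_1 = 1.840000 - (-15.103462)/(6.296538) = 4.238693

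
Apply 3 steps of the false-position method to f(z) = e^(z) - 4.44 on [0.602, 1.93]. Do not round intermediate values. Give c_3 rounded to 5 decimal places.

1.48194

False-position update: c = (a·f(b) − b·f(a))/(f(b) − f(a)); replace the endpoint whose sign matches f(c).
f(0.602000) = -2.614233, f(1.930000) = 2.449510
step 1: c = 1.287600, f(c) = -0.815922 < 0 → new bracket [1.287600, 1.930000]
step 2: c = 1.448114, f(c) = -0.184918 < 0 → new bracket [1.448114, 1.930000]
step 3: c = 1.481939, f(c) = -0.038528 < 0 → new bracket [1.481939, 1.930000]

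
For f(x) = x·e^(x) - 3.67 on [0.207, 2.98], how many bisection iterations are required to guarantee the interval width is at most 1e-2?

Initial width b − a = 2.98 − 0.207 = 2.773000.
After n steps the width is (b−a)/2^n; need (b−a)/2^n ≤ 1e-2.
So n ≥ log₂(2.773000/1e-2) = log₂(277.3000) ≈ 8.1153.
Hence n = 9.

9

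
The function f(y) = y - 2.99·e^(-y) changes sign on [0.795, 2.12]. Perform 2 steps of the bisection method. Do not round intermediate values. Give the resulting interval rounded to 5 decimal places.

[0.79500, 1.12625]

f(0.795000) = -0.555228, f(2.120000) = 1.761105 (opposite signs)
step 1: m = 1.457500, f(m) = 0.761375 > 0 → root in [0.795000, 1.457500]
step 2: m = 1.126250, f(m) = 0.156752 > 0 → root in [0.795000, 1.126250]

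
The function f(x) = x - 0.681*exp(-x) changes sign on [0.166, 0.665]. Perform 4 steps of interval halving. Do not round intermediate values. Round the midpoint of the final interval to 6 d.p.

f(0.166000) = -0.410838, f(0.665000) = 0.314780 (opposite signs)
step 1: m = 0.415500, f(m) = -0.033967 < 0 → root in [0.415500, 0.665000]
step 2: m = 0.540250, f(m) = 0.143498 > 0 → root in [0.415500, 0.540250]
step 3: m = 0.477875, f(m) = 0.055587 > 0 → root in [0.415500, 0.477875]
step 4: m = 0.446688, f(m) = 0.011022 > 0 → root in [0.415500, 0.446688]
Midpoint of [0.415500, 0.446688] = 0.431094

0.431094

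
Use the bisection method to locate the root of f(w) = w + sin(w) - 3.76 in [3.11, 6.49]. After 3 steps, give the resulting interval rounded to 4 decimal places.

[4.3775, 4.8000]

f(3.110000) = -0.618413, f(6.490000) = 2.935344 (opposite signs)
step 1: m = 4.800000, f(m) = 0.043835 > 0 → root in [3.110000, 4.800000]
step 2: m = 3.955000, f(m) = -0.531632 < 0 → root in [3.955000, 4.800000]
step 3: m = 4.377500, f(m) = -0.326947 < 0 → root in [4.377500, 4.800000]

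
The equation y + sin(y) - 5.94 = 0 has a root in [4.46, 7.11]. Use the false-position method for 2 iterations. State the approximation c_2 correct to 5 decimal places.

6.11546

f(4.460000) = -2.448319, f(7.110000) = 1.905778
step 1: c = 5.950101, f(c) = -0.316858 < 0 → new bracket [5.950101, 7.110000]
step 2: c = 6.115456, f(c) = 0.008512 > 0 → new bracket [5.950101, 6.115456]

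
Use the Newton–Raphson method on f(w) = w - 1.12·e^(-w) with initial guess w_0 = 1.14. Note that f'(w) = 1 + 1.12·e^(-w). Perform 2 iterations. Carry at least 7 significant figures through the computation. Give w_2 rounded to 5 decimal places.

w_0 = 1.140000: f = 0.781803, f' = 1.358197 → w_1 = 1.140000 - (0.781803)/(1.358197) = 0.564382
w_1 = 0.564382: f = -0.072575, f' = 1.636957 → w_2 = 0.564382 - (-0.072575)/(1.636957) = 0.608717

0.60872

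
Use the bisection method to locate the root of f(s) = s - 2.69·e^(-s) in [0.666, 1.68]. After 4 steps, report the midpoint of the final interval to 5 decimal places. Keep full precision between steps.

f(0.666000) = -0.716013, f(1.680000) = 1.178654 (opposite signs)
step 1: m = 1.173000, f(m) = 0.340614 > 0 → root in [0.666000, 1.173000]
step 2: m = 0.919500, f(m) = -0.153052 < 0 → root in [0.919500, 1.173000]
step 3: m = 1.046250, f(m) = 0.101381 > 0 → root in [0.919500, 1.046250]
step 4: m = 0.982875, f(m) = -0.023813 < 0 → root in [0.982875, 1.046250]
Midpoint of [0.982875, 1.046250] = 1.014563

1.01456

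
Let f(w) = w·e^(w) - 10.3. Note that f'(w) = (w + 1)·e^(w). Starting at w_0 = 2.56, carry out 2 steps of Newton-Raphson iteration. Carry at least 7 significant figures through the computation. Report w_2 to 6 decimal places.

w_0 = 2.560000: f = 22.815692, f' = 46.051510 → w_1 = 2.560000 - (22.815692)/(46.051510) = 2.064561
w_1 = 2.064561: f = 5.972545, f' = 24.154385 → w_2 = 2.064561 - (5.972545)/(24.154385) = 1.817296

1.817296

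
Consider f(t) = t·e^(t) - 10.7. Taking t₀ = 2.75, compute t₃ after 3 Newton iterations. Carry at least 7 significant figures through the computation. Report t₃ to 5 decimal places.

f'(t) = (t + 1)·e^(t)
t_0 = 2.750000: f = 32.317238, f' = 58.659870 → t_1 = 2.750000 - (32.317238)/(58.659870) = 2.199074
t_1 = 2.199074: f = 9.128308, f' = 28.844969 → t_2 = 2.199074 - (9.128308)/(28.844969) = 1.882613
t_2 = 1.882613: f = 1.669997, f' = 18.940650 → t_3 = 1.882613 - (1.669997)/(18.940650) = 1.794443

1.79444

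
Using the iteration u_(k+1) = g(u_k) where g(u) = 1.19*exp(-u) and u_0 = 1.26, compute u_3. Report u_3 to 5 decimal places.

u_1 = g(1.260000) = 0.337548
u_2 = g(0.337548) = 0.849086
u_3 = g(0.849086) = 0.509089

0.50909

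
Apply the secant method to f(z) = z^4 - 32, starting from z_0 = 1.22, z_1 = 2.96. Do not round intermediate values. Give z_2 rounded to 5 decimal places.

1.91517

f(z_0) = -29.784665, f(z_1) = 44.765635
z_2 = 2.960000 - (44.765635)·(2.960000 - 1.220000)/(44.765635 - (-29.784665)) = 1.915172; f(z_2) = -18.546615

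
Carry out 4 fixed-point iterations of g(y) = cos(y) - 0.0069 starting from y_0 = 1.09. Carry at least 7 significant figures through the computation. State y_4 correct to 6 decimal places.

0.806016

y_1 = g(1.090000) = 0.455585
y_2 = g(0.455585) = 0.891104
y_3 = g(0.891104) = 0.621654
y_4 = g(0.621654) = 0.806016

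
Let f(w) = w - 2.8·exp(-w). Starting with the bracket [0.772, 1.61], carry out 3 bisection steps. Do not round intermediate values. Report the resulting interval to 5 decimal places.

[0.98150, 1.08625]

f(0.772000) = -0.521846, f(1.610000) = 1.050315 (opposite signs)
step 1: m = 1.191000, f(m) = 0.340032 > 0 → root in [0.772000, 1.191000]
step 2: m = 0.981500, f(m) = -0.067796 < 0 → root in [0.981500, 1.191000]
step 3: m = 1.086250, f(m) = 0.141307 > 0 → root in [0.981500, 1.086250]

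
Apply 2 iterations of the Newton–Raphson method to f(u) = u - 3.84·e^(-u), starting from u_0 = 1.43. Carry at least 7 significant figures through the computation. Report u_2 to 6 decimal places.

1.179905

Newton update: u ← u − f(u)/f'(u).
f'(u) = 1 + 3.84·e^(-u)
u_0 = 1.430000: f = 0.511054, f' = 1.918946 → u_1 = 1.430000 - (0.511054)/(1.918946) = 1.163680
u_1 = 1.163680: f = -0.035685, f' = 2.199365 → u_2 = 1.163680 - (-0.035685)/(2.199365) = 1.179905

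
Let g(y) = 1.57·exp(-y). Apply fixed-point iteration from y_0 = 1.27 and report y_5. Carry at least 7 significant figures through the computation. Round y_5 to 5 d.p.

0.64707

y_1 = g(1.270000) = 0.440906
y_2 = g(0.440906) = 1.010222
y_3 = g(1.010222) = 0.571697
y_4 = g(0.571697) = 0.886370
y_5 = g(0.886370) = 0.647074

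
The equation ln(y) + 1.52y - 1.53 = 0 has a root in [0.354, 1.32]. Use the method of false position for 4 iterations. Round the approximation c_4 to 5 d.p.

f(0.354000) = -2.030378, f(1.320000) = 0.754032
step 1: c = 1.058403, f(c) = 0.135533 > 0 → new bracket [0.354000, 1.058403]
step 2: c = 1.014324, f(c) = 0.025996 > 0 → new bracket [0.354000, 1.014324]
step 3: c = 1.005977, f(c) = 0.005044 > 0 → new bracket [0.354000, 1.005977]
step 4: c = 1.004361, f(c) = 0.000981 > 0 → new bracket [0.354000, 1.004361]

1.00436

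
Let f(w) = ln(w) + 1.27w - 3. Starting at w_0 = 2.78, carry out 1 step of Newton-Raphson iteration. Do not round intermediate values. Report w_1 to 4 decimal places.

f'(w) = 1/w + 1.27
w_0 = 2.780000: f = 1.553051, f' = 1.629712 → w_1 = 2.780000 - (1.553051)/(1.629712) = 1.827040

1.8270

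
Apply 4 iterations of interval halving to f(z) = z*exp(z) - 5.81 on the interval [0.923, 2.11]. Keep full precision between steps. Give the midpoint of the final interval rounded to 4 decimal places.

f(0.923000) = -3.486966, f(2.110000) = 11.593789 (opposite signs)
step 1: m = 1.516500, f(m) = 1.099554 > 0 → root in [0.923000, 1.516500]
step 2: m = 1.219750, f(m) = -1.679511 < 0 → root in [1.219750, 1.516500]
step 3: m = 1.368125, f(m) = -0.436034 < 0 → root in [1.368125, 1.516500]
step 4: m = 1.442312, f(m) = 0.291656 > 0 → root in [1.368125, 1.442312]
Midpoint of [1.368125, 1.442312] = 1.405219

1.4052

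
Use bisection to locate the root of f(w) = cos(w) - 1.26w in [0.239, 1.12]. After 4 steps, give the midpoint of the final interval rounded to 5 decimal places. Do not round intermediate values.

0.65197

f(0.239000) = 0.670435, f(1.120000) = -0.975518 (opposite signs)
step 1: m = 0.679500, f(m) = -0.078283 < 0 → root in [0.239000, 0.679500]
step 2: m = 0.459250, f(m) = 0.317730 > 0 → root in [0.459250, 0.679500]
step 3: m = 0.569375, f(m) = 0.124826 > 0 → root in [0.569375, 0.679500]
step 4: m = 0.624437, f(m) = 0.024501 > 0 → root in [0.624437, 0.679500]
Midpoint of [0.624437, 0.679500] = 0.651969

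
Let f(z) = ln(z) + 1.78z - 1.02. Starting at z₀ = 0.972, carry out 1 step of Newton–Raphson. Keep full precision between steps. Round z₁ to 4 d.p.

f'(z) = 1/z + 1.78
z_0 = 0.972000: f = 0.681761, f' = 2.808807 → z_1 = 0.972000 - (0.681761)/(2.808807) = 0.729278

0.7293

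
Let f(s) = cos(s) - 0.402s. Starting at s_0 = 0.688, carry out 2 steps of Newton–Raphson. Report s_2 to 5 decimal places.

f'(s) = -sin(s) - 0.402
s_0 = 0.688000: f = 0.495942, f' = -1.036993 → s_1 = 0.688000 - (0.495942)/(-1.036993) = 1.166249
s_1 = 1.166249: f = -0.075230, f' = -1.321281 → s_2 = 1.166249 - (-0.075230)/(-1.321281) = 1.109312

1.10931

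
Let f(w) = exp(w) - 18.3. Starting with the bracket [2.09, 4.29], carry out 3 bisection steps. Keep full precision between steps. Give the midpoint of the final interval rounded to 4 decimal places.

2.7775

f(2.090000) = -10.215085, f(4.290000) = 54.666468 (opposite signs)
step 1: m = 3.190000, f(m) = 5.988427 > 0 → root in [2.090000, 3.190000]
step 2: m = 2.640000, f(m) = -4.286796 < 0 → root in [2.640000, 3.190000]
step 3: m = 2.915000, f(m) = 0.148812 > 0 → root in [2.640000, 2.915000]
Midpoint of [2.640000, 2.915000] = 2.777500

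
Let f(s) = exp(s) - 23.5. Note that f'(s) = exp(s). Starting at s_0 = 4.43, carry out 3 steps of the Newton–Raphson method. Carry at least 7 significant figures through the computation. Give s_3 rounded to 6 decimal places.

3.164880

Newton update: s ← s − f(s)/f'(s).
s_0 = 4.430000: f = 60.431417, f' = 83.931417 → s_1 = 4.430000 - (60.431417)/(83.931417) = 3.709991
s_1 = 3.709991: f = 17.353419, f' = 40.853419 → s_2 = 3.709991 - (17.353419)/(40.853419) = 3.285218
s_2 = 3.285218: f = 3.214801, f' = 26.714801 → s_3 = 3.285218 - (3.214801)/(26.714801) = 3.164880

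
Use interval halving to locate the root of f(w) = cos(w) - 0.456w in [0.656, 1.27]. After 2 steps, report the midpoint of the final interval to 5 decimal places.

f(0.656000) = 0.493302, f(1.270000) = -0.282839 (opposite signs)
step 1: m = 0.963000, f(m) = 0.131932 > 0 → root in [0.963000, 1.270000]
step 2: m = 1.116500, f(m) = -0.070294 < 0 → root in [0.963000, 1.116500]
Midpoint of [0.963000, 1.116500] = 1.039750

1.03975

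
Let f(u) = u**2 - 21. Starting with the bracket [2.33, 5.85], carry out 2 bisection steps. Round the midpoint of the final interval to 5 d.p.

f(2.330000) = -15.571100, f(5.850000) = 13.222500 (opposite signs)
step 1: m = 4.090000, f(m) = -4.271900 < 0 → root in [4.090000, 5.850000]
step 2: m = 4.970000, f(m) = 3.700900 > 0 → root in [4.090000, 4.970000]
Midpoint of [4.090000, 4.970000] = 4.530000

4.53000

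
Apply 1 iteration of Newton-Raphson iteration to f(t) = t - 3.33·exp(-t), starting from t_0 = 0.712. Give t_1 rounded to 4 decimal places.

Newton update: t ← t − f(t)/f'(t).
f'(t) = 1 + 3.33·exp(-t)
t_0 = 0.712000: f = -0.921904, f' = 2.633904 → t_1 = 0.712000 - (-0.921904)/(2.633904) = 1.062014

1.0620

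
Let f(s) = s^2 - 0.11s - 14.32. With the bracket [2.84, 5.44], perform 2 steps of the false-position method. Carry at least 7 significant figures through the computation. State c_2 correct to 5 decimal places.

f(2.840000) = -6.566800, f(5.440000) = 14.675200
step 1: c = 3.643770, f(c) = -1.443756 < 0 → new bracket [3.643770, 5.440000]
step 2: c = 3.804656, f(c) = -0.263104 < 0 → new bracket [3.804656, 5.440000]

3.80466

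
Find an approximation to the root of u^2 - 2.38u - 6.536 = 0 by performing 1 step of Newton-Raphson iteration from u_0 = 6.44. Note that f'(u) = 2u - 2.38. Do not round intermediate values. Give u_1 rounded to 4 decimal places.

4.5723

Newton update: u ← u − f(u)/f'(u).
u_0 = 6.440000: f = 19.610400, f' = 10.500000 → u_1 = 6.440000 - (19.610400)/(10.500000) = 4.572343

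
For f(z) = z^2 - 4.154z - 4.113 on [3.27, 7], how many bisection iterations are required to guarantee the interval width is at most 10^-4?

16

Initial width b − a = 7 − 3.27 = 3.730000.
After n steps the width is (b−a)/2^n; need (b−a)/2^n ≤ 10^-4.
So n ≥ log₂(3.730000/10^-4) = log₂(37300.0000) ≈ 15.1869.
Hence n = 16.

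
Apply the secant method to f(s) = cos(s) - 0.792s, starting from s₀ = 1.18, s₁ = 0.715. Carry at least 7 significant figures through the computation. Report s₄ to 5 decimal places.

f(s_0) = -0.553635, f(s_1) = 0.188813
s_2 = 0.715000 - (0.188813)·(0.715000 - 1.180000)/(0.188813 - (-0.553635)) = 0.833255; f(s_2) = 0.012532
s_3 = 0.833255 - (0.012532)·(0.833255 - 0.715000)/(0.012532 - (0.188813)) = 0.841662; f(s_3) = -0.000372
s_4 = 0.841662 - (-0.000372)·(0.841662 - 0.833255)/(-0.000372 - (0.012532)) = 0.841420; f(s_4) = 0.000001

0.84142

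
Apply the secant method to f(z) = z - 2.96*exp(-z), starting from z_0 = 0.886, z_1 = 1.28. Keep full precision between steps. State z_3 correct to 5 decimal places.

1.04249

f(z_0) = -0.334413, f(z_1) = 0.457010
z_2 = 1.280000 - (0.457010)·(1.280000 - 0.886000)/(0.457010 - (-0.334413)) = 1.052483; f(z_2) = 0.019237
z_3 = 1.052483 - (0.019237)·(1.052483 - 1.280000)/(0.019237 - (0.457010)) = 1.042486; f(z_3) = -0.001143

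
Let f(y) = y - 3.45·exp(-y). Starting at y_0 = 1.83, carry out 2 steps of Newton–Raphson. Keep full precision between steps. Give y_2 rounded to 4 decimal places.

f'(y) = 1 + 3.45·exp(-y)
y_0 = 1.830000: f = 1.276573, f' = 1.553427 → y_1 = 1.830000 - (1.276573)/(1.553427) = 1.008221
y_1 = 1.008221: f = -0.250571, f' = 2.258793 → y_2 = 1.008221 - (-0.250571)/(2.258793) = 1.119153

1.1192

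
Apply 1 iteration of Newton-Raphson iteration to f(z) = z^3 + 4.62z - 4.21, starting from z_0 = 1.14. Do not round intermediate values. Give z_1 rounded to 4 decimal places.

f'(z) = 3z^2 + 4.62
z_0 = 1.140000: f = 2.538344, f' = 8.518800 → z_1 = 1.140000 - (2.538344)/(8.518800) = 0.842030

0.8420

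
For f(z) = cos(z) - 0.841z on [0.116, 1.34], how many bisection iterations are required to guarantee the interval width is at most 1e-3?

11

Initial width b − a = 1.34 − 0.116 = 1.224000.
After n steps the width is (b−a)/2^n; need (b−a)/2^n ≤ 1e-3.
So n ≥ log₂(1.224000/1e-3) = log₂(1224.0000) ≈ 10.2574.
Hence n = 11.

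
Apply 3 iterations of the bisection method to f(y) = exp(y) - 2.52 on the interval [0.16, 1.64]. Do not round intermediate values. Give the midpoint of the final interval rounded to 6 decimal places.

f(0.160000) = -1.346489, f(1.640000) = 2.635170 (opposite signs)
step 1: m = 0.900000, f(m) = -0.060397 < 0 → root in [0.900000, 1.640000]
step 2: m = 1.270000, f(m) = 1.040853 > 0 → root in [0.900000, 1.270000]
step 3: m = 1.085000, f(m) = 0.439440 > 0 → root in [0.900000, 1.085000]
Midpoint of [0.900000, 1.085000] = 0.992500

0.992500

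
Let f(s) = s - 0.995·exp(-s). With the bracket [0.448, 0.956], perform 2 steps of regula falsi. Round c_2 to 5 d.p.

0.56550

f(0.448000) = -0.187710, f(0.956000) = 0.573495
step 1: c = 0.573271, f(c) = 0.012411 > 0 → new bracket [0.448000, 0.573271]
step 2: c = 0.565502, f(c) = 0.000268 > 0 → new bracket [0.448000, 0.565502]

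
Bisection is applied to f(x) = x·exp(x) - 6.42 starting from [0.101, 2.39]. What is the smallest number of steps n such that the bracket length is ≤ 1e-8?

28

Initial width b − a = 2.39 − 0.101 = 2.289000.
After n steps the width is (b−a)/2^n; need (b−a)/2^n ≤ 1e-8.
So n ≥ log₂(2.289000/1e-8) = log₂(228900000.0000) ≈ 27.7701.
Hence n = 28.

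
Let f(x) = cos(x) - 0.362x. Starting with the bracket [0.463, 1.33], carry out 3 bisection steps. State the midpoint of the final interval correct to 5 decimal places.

1.16744

f(0.463000) = 0.727111, f(1.330000) = -0.242984 (opposite signs)
step 1: m = 0.896500, f(m) = 0.299815 > 0 → root in [0.896500, 1.330000]
step 2: m = 1.113250, f(m) = 0.038752 > 0 → root in [1.113250, 1.330000]
step 3: m = 1.221625, f(m) = -0.100109 < 0 → root in [1.113250, 1.221625]
Midpoint of [1.113250, 1.221625] = 1.167438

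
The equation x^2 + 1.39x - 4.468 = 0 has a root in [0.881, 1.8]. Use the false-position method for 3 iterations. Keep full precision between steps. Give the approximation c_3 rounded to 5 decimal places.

False-position update: c = (a·f(b) − b·f(a))/(f(b) − f(a)); replace the endpoint whose sign matches f(c).
f(0.881000) = -2.467249, f(1.800000) = 1.274000
step 1: c = 1.487055, f(c) = -0.189662 < 0 → new bracket [1.487055, 1.800000]
step 2: c = 1.527606, f(c) = -0.011046 < 0 → new bracket [1.527606, 1.800000]
step 3: c = 1.529948, f(c) = -0.000632 < 0 → new bracket [1.529948, 1.800000]

1.52995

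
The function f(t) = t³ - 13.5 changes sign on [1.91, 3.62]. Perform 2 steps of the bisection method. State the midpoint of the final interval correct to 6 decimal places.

f(1.910000) = -6.532129, f(3.620000) = 33.937928 (opposite signs)
step 1: m = 2.765000, f(m) = 7.639047 > 0 → root in [1.910000, 2.765000]
step 2: m = 2.337500, f(m) = -0.728119 < 0 → root in [2.337500, 2.765000]
Midpoint of [2.337500, 2.765000] = 2.551250

2.551250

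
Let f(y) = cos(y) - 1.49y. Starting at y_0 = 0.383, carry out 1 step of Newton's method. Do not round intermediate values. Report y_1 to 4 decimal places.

0.5745

Newton update: y ← y − f(y)/f'(y).
f'(y) = -sin(y) - 1.49
y_0 = 0.383000: f = 0.356878, f' = -1.863705 → y_1 = 0.383000 - (0.356878)/(-1.863705) = 0.574488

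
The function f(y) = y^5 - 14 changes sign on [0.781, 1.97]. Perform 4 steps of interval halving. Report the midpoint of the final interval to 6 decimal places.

1.709906

f(0.781000) = -13.709427, f(1.970000) = 15.670928 (opposite signs)
step 1: m = 1.375500, f(m) = -9.076171 < 0 → root in [1.375500, 1.970000]
step 2: m = 1.672750, f(m) = -0.903502 < 0 → root in [1.672750, 1.970000]
step 3: m = 1.821375, f(m) = 6.044575 > 0 → root in [1.672750, 1.821375]
step 4: m = 1.747062, f(m) = 2.275795 > 0 → root in [1.672750, 1.747062]
Midpoint of [1.672750, 1.747062] = 1.709906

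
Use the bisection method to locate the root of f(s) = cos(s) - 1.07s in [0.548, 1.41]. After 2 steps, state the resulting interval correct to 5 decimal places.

f(0.548000) = 0.267208, f(1.410000) = -1.348596 (opposite signs)
step 1: m = 0.979000, f(m) = -0.489677 < 0 → root in [0.548000, 0.979000]
step 2: m = 0.763500, f(m) = -0.094525 < 0 → root in [0.548000, 0.763500]

[0.54800, 0.76350]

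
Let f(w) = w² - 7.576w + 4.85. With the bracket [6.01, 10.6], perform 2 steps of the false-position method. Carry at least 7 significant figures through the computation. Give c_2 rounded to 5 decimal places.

f(6.010000) = -4.561660, f(10.600000) = 36.904400
step 1: c = 6.514944, f(c) = -2.062723 < 0 → new bracket [6.514944, 10.600000]
step 2: c = 6.731186, f(c) = -0.836601 < 0 → new bracket [6.731186, 10.600000]

6.73119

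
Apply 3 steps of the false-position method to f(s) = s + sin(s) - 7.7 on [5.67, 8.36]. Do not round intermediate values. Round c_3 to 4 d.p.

7.0293

False-position update: c = (a·f(b) − b·f(a))/(f(b) − f(a)); replace the endpoint whose sign matches f(c).
f(5.670000) = -2.605475, f(8.360000) = 1.534681
step 1: c = 7.362866, f(c) = 0.544673 > 0 → new bracket [5.670000, 7.362866]
step 2: c = 7.070163, f(c) = 0.078385 > 0 → new bracket [5.670000, 7.070163]
step 3: c = 7.029269, f(c) = 0.008038 > 0 → new bracket [5.670000, 7.029269]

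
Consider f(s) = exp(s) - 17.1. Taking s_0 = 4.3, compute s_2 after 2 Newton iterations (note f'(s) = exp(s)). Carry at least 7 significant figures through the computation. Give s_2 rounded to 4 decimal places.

s_0 = 4.300000: f = 56.599794, f' = 73.699794 → s_1 = 4.300000 - (56.599794)/(73.699794) = 3.532022
s_1 = 3.532022: f = 17.093048, f' = 34.193048 → s_2 = 3.532022 - (17.093048)/(34.193048) = 3.032124

3.0321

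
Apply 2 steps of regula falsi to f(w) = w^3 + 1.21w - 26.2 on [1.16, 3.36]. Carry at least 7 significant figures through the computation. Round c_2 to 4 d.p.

f(1.160000) = -23.235504, f(3.360000) = 15.798656
step 1: c = 2.469574, f(c) = -8.150394 < 0 → new bracket [2.469574, 3.360000]
step 2: c = 2.772606, f(c) = -1.531181 < 0 → new bracket [2.772606, 3.360000]

2.7726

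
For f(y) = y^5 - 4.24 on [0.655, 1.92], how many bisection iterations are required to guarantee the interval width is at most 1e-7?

24

Initial width b − a = 1.92 − 0.655 = 1.265000.
After n steps the width is (b−a)/2^n; need (b−a)/2^n ≤ 1e-7.
So n ≥ log₂(1.265000/1e-7) = log₂(12650000.0000) ≈ 23.5926.
Hence n = 24.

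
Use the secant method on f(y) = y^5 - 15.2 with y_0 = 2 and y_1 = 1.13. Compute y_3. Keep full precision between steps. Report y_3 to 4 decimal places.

f(y_0) = 16.800000, f(y_1) = -13.357565
y_2 = 1.130000 - (-13.357565)·(1.130000 - 2.000000)/(-13.357565 - (16.800000)) = 1.515345; f(y_2) = -7.209788
y_3 = 1.515345 - (-7.209788)·(1.515345 - 1.130000)/(-7.209788 - (-13.357565)) = 1.967258; f(y_3) = 14.265036

1.9673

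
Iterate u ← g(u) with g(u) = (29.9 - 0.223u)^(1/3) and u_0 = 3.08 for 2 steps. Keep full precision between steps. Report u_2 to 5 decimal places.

u_1 = g(3.080000) = 3.079826
u_2 = g(3.079826) = 3.079827

3.07983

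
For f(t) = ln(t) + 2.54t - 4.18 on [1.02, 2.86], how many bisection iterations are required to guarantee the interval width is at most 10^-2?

Initial width b − a = 2.86 − 1.02 = 1.840000.
After n steps the width is (b−a)/2^n; need (b−a)/2^n ≤ 10^-2.
So n ≥ log₂(1.840000/10^-2) = log₂(184.0000) ≈ 7.5236.
Hence n = 8.

8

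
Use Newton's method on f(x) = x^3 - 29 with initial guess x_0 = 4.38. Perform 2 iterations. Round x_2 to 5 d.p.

f'(x) = 3x^2
x_0 = 4.380000: f = 55.027672, f' = 57.553200 → x_1 = 4.380000 - (55.027672)/(57.553200) = 3.423882
x_1 = 3.423882: f = 11.138046, f' = 35.168896 → x_2 = 3.423882 - (11.138046)/(35.168896) = 3.107180

3.10718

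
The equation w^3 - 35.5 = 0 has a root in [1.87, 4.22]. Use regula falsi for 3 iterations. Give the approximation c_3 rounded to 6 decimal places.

f(1.870000) = -28.960797, f(4.220000) = 39.651448
step 1: c = 2.861920, f(c) = -12.059193 < 0 → new bracket [2.861920, 4.220000]
step 2: c = 3.178632, f(c) = -3.384065 < 0 → new bracket [3.178632, 4.220000]
step 3: c = 3.260519, f(c) = -0.837482 < 0 → new bracket [3.260519, 4.220000]

3.260519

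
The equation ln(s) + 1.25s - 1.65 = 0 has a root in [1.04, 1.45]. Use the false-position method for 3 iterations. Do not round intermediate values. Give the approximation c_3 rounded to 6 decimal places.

False-position update: c = (a·f(b) − b·f(a))/(f(b) − f(a)); replace the endpoint whose sign matches f(c).
f(1.040000) = -0.310779, f(1.450000) = 0.534064
step 1: c = 1.190820, f(c) = 0.013168 > 0 → new bracket [1.040000, 1.190820]
step 2: c = 1.184690, f(c) = 0.000343 > 0 → new bracket [1.040000, 1.184690]
step 3: c = 1.184530, f(c) = 0.000009 > 0 → new bracket [1.040000, 1.184530]

1.184530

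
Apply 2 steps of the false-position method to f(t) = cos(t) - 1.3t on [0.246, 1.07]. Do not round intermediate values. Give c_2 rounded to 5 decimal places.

0.62142

f(0.246000) = 0.650094, f(1.070000) = -0.910876
step 1: c = 0.589170, f(c) = 0.065482 > 0 → new bracket [0.589170, 1.070000]
step 2: c = 0.621418, f(c) = 0.005211 > 0 → new bracket [0.621418, 1.070000]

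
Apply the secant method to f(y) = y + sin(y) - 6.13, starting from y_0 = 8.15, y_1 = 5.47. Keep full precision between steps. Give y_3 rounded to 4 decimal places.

6.2004

f(y_0) = 2.976506, f(y_1) = -1.386480
y_2 = 5.470000 - (-1.386480)·(5.470000 - 8.150000)/(-1.386480 - (2.976506)) = 6.321657; f(y_2) = 0.230119
y_3 = 6.321657 - (0.230119)·(6.321657 - 5.470000)/(0.230119 - (-1.386480)) = 6.200426; f(y_3) = -0.012240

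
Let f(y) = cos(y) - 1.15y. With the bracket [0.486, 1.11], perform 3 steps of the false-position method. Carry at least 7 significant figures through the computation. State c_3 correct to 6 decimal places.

f(0.486000) = 0.325308, f(1.110000) = -0.831838
step 1: c = 0.661425, f(c) = 0.028479 > 0 → new bracket [0.661425, 1.110000]
step 2: c = 0.676274, f(c) = 0.002195 > 0 → new bracket [0.676274, 1.110000]
step 3: c = 0.677416, f(c) = 0.000167 > 0 → new bracket [0.677416, 1.110000]

0.677416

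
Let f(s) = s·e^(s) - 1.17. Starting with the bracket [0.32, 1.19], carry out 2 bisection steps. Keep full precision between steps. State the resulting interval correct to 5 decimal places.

f(0.320000) = -0.729319, f(1.190000) = 2.741627 (opposite signs)
step 1: m = 0.755000, f(m) = 0.436347 > 0 → root in [0.320000, 0.755000]
step 2: m = 0.537500, f(m) = -0.249949 < 0 → root in [0.537500, 0.755000]

[0.53750, 0.75500]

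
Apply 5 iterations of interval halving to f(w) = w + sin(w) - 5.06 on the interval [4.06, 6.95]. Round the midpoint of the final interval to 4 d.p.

5.6405

f(4.060000) = -1.794636, f(6.950000) = 2.508486 (opposite signs)
step 1: m = 5.505000, f(m) = -0.256988 < 0 → root in [5.505000, 6.950000]
step 2: m = 6.227500, f(m) = 1.111843 > 0 → root in [5.505000, 6.227500]
step 3: m = 5.866250, f(m) = 0.401290 > 0 → root in [5.505000, 5.866250]
step 4: m = 5.685625, f(m) = 0.062998 > 0 → root in [5.505000, 5.685625]
step 5: m = 5.595313, f(m) = -0.099583 < 0 → root in [5.595313, 5.685625]
Midpoint of [5.595313, 5.685625] = 5.640469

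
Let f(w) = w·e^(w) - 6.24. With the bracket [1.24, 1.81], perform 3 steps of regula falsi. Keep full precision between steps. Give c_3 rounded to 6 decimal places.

f(1.240000) = -1.955039, f(1.810000) = 4.819910
step 1: c = 1.404484, f(c) = -0.518938 < 0 → new bracket [1.404484, 1.810000]
step 2: c = 1.443901, f(c) = -0.121918 < 0 → new bracket [1.443901, 1.810000]
step 3: c = 1.452932, f(c) = -0.027793 < 0 → new bracket [1.452932, 1.810000]

1.452932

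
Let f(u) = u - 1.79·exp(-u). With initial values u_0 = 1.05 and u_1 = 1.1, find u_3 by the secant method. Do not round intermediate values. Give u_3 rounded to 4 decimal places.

Secant update: u_(k+1) = u_k − f(u_k)·(u_k − u_(k-1))/(f(u_k) − f(u_(k-1))).
f(u_0) = 0.423611, f(u_1) = 0.504161
u_2 = 1.100000 - (0.504161)·(1.100000 - 1.050000)/(0.504161 - (0.423611)) = 0.787048; f(u_2) = -0.027735
u_3 = 0.787048 - (-0.027735)·(0.787048 - 1.100000)/(-0.027735 - (0.504161)) = 0.803367; f(u_3) = 0.001772

0.8034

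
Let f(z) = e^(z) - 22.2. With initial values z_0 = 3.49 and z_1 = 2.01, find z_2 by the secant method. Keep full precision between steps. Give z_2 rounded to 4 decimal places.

2.8713

f(z_0) = 10.585948, f(z_1) = -14.736683
z_2 = 2.010000 - (-14.736683)·(2.010000 - 3.490000)/(-14.736683 - (10.585948)) = 2.871296; f(z_2) = -4.540102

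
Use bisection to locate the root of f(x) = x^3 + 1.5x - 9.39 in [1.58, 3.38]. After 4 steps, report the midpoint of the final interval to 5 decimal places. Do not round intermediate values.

1.86125

f(1.580000) = -3.075688, f(3.380000) = 34.294472 (opposite signs)
step 1: m = 2.480000, f(m) = 9.582992 > 0 → root in [1.580000, 2.480000]
step 2: m = 2.030000, f(m) = 2.020427 > 0 → root in [1.580000, 2.030000]
step 3: m = 1.805000, f(m) = -0.801765 < 0 → root in [1.805000, 2.030000]
step 4: m = 1.917500, f(m) = 0.536526 > 0 → root in [1.805000, 1.917500]
Midpoint of [1.805000, 1.917500] = 1.861250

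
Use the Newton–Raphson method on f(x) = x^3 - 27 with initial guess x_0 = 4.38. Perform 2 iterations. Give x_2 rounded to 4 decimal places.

3.0430

Newton update: x ← x − f(x)/f'(x).
f'(x) = 3x^2
x_0 = 4.380000: f = 57.027672, f' = 57.553200 → x_1 = 4.380000 - (57.027672)/(57.553200) = 3.389131
x_1 = 3.389131: f = 11.928273, f' = 34.458630 → x_2 = 3.389131 - (11.928273)/(34.458630) = 3.042969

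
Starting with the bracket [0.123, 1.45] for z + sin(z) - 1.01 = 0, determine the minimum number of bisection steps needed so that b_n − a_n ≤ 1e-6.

Initial width b − a = 1.45 − 0.123 = 1.327000.
After n steps the width is (b−a)/2^n; need (b−a)/2^n ≤ 1e-6.
So n ≥ log₂(1.327000/1e-6) = log₂(1327000.0000) ≈ 20.3397.
Hence n = 21.

21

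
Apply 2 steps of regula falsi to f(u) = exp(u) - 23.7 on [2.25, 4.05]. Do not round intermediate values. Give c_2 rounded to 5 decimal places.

f(2.250000) = -14.212264, f(4.050000) = 33.697457
step 1: c = 2.783964, f(c) = -7.516953 < 0 → new bracket [2.783964, 4.050000]
step 2: c = 3.014872, f(c) = -3.313517 < 0 → new bracket [3.014872, 4.050000]

3.01487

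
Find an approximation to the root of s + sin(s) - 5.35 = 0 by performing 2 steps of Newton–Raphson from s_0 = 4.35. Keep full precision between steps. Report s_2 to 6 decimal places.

5.413316

Newton update: s ← s − f(s)/f'(s).
f'(s) = 1 + cos(s)
s_0 = 4.350000: f = -1.935053, f' = 0.645491 → s_1 = 4.350000 - (-1.935053)/(0.645491) = 7.347800
s_1 = 7.347800: f = 2.872402, f' = 1.484841 → s_2 = 7.347800 - (2.872402)/(1.484841) = 5.413316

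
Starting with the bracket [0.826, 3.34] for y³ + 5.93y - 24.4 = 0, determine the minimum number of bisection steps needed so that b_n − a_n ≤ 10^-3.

Initial width b − a = 3.34 − 0.826 = 2.514000.
After n steps the width is (b−a)/2^n; need (b−a)/2^n ≤ 10^-3.
So n ≥ log₂(2.514000/10^-3) = log₂(2514.0000) ≈ 11.2958.
Hence n = 12.

12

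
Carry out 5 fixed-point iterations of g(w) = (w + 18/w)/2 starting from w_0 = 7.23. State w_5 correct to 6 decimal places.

w_1 = g(7.230000) = 4.859813
w_2 = g(4.859813) = 4.281830
w_3 = g(4.281830) = 4.242820
w_4 = g(4.242820) = 4.242641
w_5 = g(4.242641) = 4.242641

4.242641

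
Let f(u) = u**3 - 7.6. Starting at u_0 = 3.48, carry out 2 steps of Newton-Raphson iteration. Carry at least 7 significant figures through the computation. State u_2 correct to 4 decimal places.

2.0822

f'(u) = 3u**2
u_0 = 3.480000: f = 34.544192, f' = 36.331200 → u_1 = 3.480000 - (34.544192)/(36.331200) = 2.529187
u_1 = 2.529187: f = 8.578662, f' = 19.190354 → u_2 = 2.529187 - (8.578662)/(19.190354) = 2.082157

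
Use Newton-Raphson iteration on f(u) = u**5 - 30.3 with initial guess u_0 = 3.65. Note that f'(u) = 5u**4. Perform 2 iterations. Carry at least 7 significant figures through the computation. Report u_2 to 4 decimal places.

2.4429

Newton update: u ← u − f(u)/f'(u).
u_0 = 3.650000: f = 617.534873, f' = 887.445031 → u_1 = 3.650000 - (617.534873)/(887.445031) = 2.954143
u_1 = 2.954143: f = 194.687060, f' = 380.799209 → u_2 = 2.954143 - (194.687060)/(380.799209) = 2.442884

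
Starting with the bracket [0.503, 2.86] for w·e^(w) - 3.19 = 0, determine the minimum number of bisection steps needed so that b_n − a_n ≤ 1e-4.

Initial width b − a = 2.86 − 0.503 = 2.357000.
After n steps the width is (b−a)/2^n; need (b−a)/2^n ≤ 1e-4.
So n ≥ log₂(2.357000/1e-4) = log₂(23570.0000) ≈ 14.5247.
Hence n = 15.

15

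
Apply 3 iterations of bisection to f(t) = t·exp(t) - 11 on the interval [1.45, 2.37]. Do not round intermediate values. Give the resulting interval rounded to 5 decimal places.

[1.79500, 1.91000]

f(1.450000) = -4.818484, f(2.370000) = 14.352820 (opposite signs)
step 1: m = 1.910000, f(m) = 1.898400 > 0 → root in [1.450000, 1.910000]
step 2: m = 1.680000, f(m) = -1.985866 < 0 → root in [1.680000, 1.910000]
step 3: m = 1.795000, f(m) = -0.195043 < 0 → root in [1.795000, 1.910000]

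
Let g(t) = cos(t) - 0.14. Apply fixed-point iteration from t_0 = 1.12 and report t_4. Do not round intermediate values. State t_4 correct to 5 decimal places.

t_1 = g(1.120000) = 0.295682
t_2 = g(0.295682) = 0.816604
t_3 = g(0.816604) = 0.544701
t_4 = g(0.544701) = 0.715282

0.71528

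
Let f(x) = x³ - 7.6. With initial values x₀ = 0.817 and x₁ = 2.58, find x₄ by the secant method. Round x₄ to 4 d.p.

f(x_0) = -7.054661, f(x_1) = 9.573512
x_2 = 2.580000 - (9.573512)·(2.580000 - 0.817000)/(9.573512 - (-7.054661)) = 1.564970; f(x_2) = -3.767186
x_3 = 1.564970 - (-3.767186)·(1.564970 - 2.580000)/(-3.767186 - (9.573512)) = 1.851597; f(x_3) = -1.251965
x_4 = 1.851597 - (-1.251965)·(1.851597 - 1.564970)/(-1.251965 - (-3.767186)) = 1.994267; f(x_4) = 0.331403

1.9943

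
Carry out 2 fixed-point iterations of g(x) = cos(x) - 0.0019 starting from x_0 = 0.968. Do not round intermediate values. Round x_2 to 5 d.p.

0.84266

x_1 = g(0.968000) = 0.565048
x_2 = g(0.565048) = 0.842663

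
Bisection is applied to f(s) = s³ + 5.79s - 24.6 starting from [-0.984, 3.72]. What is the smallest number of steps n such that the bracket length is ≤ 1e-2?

Initial width b − a = 3.72 − -0.984 = 4.704000.
After n steps the width is (b−a)/2^n; need (b−a)/2^n ≤ 1e-2.
So n ≥ log₂(4.704000/1e-2) = log₂(470.4000) ≈ 8.8777.
Hence n = 9.

9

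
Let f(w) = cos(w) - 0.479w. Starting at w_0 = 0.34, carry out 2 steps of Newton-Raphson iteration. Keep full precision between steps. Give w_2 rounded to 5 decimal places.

1.05376

f'(w) = -sin(w) - 0.479
w_0 = 0.340000: f = 0.779895, f' = -0.812487 → w_1 = 0.340000 - (0.779895)/(-0.812487) = 1.299886
w_1 = 1.299886: f = -0.355036, f' = -1.442528 → w_2 = 1.299886 - (-0.355036)/(-1.442528) = 1.053765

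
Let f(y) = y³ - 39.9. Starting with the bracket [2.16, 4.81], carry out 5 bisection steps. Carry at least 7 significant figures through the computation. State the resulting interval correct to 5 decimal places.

[3.40219, 3.48500]

f(2.160000) = -29.822304, f(4.810000) = 71.384641 (opposite signs)
step 1: m = 3.485000, f(m) = 2.426109 > 0 → root in [2.160000, 3.485000]
step 2: m = 2.822500, f(m) = -17.414536 < 0 → root in [2.822500, 3.485000]
step 3: m = 3.153750, f(m) = -8.532364 < 0 → root in [3.153750, 3.485000]
step 4: m = 3.319375, f(m) = -3.326295 < 0 → root in [3.319375, 3.485000]
step 5: m = 3.402188, f(m) = -0.520089 < 0 → root in [3.402188, 3.485000]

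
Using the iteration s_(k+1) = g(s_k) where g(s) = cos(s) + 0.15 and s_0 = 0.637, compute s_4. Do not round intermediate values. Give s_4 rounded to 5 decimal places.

s_1 = g(0.637000) = 0.953884
s_2 = g(0.953884) = 0.728520
s_3 = g(0.728520) = 0.896161
s_4 = g(0.896161) = 0.774613

0.77461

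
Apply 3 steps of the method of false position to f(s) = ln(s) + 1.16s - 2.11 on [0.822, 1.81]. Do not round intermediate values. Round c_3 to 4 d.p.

1.4810

f(0.822000) = -1.352495, f(1.810000) = 0.582927
step 1: c = 1.512426, f(c) = 0.058129 > 0 → new bracket [0.822000, 1.512426]
step 2: c = 1.483975, f(c) = 0.006135 > 0 → new bracket [0.822000, 1.483975]
step 3: c = 1.480986, f(c) = 0.000651 > 0 → new bracket [0.822000, 1.480986]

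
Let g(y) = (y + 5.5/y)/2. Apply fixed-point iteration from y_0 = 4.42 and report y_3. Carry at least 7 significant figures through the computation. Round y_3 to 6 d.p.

y_1 = g(4.420000) = 2.832172
y_2 = g(2.832172) = 2.387072
y_3 = g(2.387072) = 2.345575

2.345575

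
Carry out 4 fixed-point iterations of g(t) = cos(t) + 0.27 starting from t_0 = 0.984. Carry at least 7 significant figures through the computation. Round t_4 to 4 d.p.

t_1 = g(0.984000) = 0.823696
t_2 = g(0.823696) = 0.949514
t_3 = g(0.949514) = 0.852078
t_4 = g(0.852078) = 0.928420

0.9284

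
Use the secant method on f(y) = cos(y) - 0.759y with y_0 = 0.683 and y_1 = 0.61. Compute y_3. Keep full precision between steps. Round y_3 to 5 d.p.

f(y_0) = 0.257286, f(y_1) = 0.356658
y_2 = 0.610000 - (0.356658)·(0.610000 - 0.683000)/(0.356658 - (0.257286)) = 0.872005; f(y_2) = -0.018559
y_3 = 0.872005 - (-0.018559)·(0.872005 - 0.610000)/(-0.018559 - (0.356658)) = 0.859046; f(y_3) = 0.001145

0.85905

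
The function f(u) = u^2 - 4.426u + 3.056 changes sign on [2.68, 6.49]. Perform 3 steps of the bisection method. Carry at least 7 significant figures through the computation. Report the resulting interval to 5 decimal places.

f(2.680000) = -1.623280, f(6.490000) = 16.451360 (opposite signs)
step 1: m = 4.585000, f(m) = 3.785015 > 0 → root in [2.680000, 4.585000]
step 2: m = 3.632500, f(m) = 0.173611 > 0 → root in [2.680000, 3.632500]
step 3: m = 3.156250, f(m) = -0.951648 < 0 → root in [3.156250, 3.632500]

[3.15625, 3.63250]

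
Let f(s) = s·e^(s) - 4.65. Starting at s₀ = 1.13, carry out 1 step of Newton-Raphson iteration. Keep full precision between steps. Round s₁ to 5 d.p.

1.30470

f'(s) = (s + 1)·e^(s)
s_0 = 1.130000: f = -1.151908, f' = 6.593748 → s_1 = 1.130000 - (-1.151908)/(6.593748) = 1.304697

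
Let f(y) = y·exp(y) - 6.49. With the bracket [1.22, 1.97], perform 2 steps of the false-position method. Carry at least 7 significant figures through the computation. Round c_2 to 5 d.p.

1.45388

f(1.220000) = -2.357631, f(1.970000) = 7.636233
step 1: c = 1.396931, f(c) = -0.842525 < 0 → new bracket [1.396931, 1.970000]
step 2: c = 1.453876, f(c) = -0.267888 < 0 → new bracket [1.453876, 1.970000]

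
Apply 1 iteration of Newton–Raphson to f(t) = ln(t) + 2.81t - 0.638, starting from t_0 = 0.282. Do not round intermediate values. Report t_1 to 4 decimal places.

0.4569

Newton update: t ← t − f(t)/f'(t).
f'(t) = 1/t + 2.81
t_0 = 0.282000: f = -1.111428, f' = 6.356099 → t_1 = 0.282000 - (-1.111428)/(6.356099) = 0.456860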